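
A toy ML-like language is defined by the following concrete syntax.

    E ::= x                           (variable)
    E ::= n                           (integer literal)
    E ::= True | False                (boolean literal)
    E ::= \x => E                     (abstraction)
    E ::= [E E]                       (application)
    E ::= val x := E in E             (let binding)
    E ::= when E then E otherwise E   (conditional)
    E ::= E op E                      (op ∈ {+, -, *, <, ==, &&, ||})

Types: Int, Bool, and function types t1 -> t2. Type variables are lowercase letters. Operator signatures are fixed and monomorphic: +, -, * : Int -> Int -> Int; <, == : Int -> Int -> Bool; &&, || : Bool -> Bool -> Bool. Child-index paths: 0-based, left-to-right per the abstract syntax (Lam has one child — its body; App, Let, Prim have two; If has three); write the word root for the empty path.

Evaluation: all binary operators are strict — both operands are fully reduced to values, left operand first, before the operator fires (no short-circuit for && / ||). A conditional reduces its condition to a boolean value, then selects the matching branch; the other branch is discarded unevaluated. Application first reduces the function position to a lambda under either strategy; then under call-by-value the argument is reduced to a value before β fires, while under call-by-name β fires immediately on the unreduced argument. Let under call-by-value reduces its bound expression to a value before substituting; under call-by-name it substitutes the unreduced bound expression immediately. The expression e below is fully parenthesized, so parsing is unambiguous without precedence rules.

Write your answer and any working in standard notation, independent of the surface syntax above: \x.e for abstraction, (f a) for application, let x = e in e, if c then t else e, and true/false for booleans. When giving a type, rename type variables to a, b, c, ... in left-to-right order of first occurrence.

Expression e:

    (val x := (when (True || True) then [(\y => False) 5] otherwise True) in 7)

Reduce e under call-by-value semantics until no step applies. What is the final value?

Trace:
step 0: (let x = (if (true || true) then ((\y.false) 5) else true) in 7)
step 1: [delta@0.0] (let x = (if true then ((\y.false) 5) else true) in 7)
step 2: [if@0] (let x = ((\y.false) 5) in 7)
step 3: [beta@0] (let x = false in 7)
step 4: [let@root] 7

Answer: 7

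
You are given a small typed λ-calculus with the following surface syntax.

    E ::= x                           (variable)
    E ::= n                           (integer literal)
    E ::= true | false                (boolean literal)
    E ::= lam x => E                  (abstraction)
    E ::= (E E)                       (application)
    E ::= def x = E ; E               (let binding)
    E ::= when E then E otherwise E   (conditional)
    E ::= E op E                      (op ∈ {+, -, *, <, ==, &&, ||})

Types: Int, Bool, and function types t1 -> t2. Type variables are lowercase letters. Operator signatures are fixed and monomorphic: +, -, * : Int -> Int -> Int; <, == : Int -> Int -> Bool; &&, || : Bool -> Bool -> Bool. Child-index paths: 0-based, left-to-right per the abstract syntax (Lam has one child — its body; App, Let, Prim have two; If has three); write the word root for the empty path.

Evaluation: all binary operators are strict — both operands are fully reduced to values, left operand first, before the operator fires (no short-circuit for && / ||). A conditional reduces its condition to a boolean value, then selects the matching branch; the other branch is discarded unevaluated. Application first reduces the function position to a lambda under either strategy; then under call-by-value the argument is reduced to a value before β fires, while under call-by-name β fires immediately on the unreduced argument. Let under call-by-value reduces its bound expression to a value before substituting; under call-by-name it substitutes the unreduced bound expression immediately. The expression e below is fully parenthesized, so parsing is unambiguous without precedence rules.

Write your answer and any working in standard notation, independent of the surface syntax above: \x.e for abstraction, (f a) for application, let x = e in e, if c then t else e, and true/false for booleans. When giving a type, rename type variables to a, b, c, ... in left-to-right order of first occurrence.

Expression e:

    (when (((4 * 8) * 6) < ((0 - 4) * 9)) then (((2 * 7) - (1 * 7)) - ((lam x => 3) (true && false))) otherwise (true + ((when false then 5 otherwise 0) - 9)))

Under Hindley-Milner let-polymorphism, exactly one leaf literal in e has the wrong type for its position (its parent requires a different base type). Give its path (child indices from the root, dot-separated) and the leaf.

Working:
  unify Int ~ Int
  unify Int ~ Int
  unify Int ~ Int
  unify Int ~ Int
  unify Int ~ Int
  unify Int ~ Int
  unify Int ~ Int
  unify Int ~ Int
  unify Int ~ Int
  unify Int ~ Int
  unify Bool ~ Bool
  unify Int ~ Int
  unify Int ~ Int
  unify Int ~ Int
  unify Int ~ Int
  unify Int ~ Int
  unify Int ~ Int
  unify Int ~ Int
\x._ : a -> Int
  unify Bool ~ Bool
  unify Bool ~ Bool
  unify a -> Int ~ Bool -> b
  unify a ~ Bool
  unify Int ~ b
_ _ : Int
  unify Int ~ Int
  unify Bool ~ Int
  FAIL: mismatch Bool ~ Int

Answer: 2.0 : true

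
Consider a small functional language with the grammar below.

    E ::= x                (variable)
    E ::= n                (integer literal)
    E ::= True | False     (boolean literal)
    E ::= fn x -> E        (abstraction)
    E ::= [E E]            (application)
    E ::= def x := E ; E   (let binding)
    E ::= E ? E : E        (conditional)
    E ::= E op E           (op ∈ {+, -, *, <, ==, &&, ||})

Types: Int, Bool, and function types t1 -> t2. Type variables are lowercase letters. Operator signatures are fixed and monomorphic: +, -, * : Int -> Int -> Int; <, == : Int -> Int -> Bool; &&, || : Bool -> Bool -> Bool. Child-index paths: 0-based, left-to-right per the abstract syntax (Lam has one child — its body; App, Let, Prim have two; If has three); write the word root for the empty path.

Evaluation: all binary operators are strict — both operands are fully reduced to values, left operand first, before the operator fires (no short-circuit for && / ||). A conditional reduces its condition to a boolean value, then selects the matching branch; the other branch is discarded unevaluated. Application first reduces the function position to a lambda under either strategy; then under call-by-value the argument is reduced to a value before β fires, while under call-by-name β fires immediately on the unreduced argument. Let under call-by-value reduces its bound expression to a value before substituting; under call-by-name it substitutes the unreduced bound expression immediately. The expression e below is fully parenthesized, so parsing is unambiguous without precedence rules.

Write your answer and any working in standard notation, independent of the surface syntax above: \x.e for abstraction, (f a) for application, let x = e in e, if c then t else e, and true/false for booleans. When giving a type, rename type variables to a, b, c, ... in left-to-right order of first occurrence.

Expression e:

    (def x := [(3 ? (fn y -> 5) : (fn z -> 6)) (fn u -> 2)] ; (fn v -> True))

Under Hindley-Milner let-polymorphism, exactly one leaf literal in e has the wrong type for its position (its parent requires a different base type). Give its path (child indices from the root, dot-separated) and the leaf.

Answer: 0.0.0 : 3

Working:
  unify Int ~ Bool
  FAIL: mismatch Int ~ Bool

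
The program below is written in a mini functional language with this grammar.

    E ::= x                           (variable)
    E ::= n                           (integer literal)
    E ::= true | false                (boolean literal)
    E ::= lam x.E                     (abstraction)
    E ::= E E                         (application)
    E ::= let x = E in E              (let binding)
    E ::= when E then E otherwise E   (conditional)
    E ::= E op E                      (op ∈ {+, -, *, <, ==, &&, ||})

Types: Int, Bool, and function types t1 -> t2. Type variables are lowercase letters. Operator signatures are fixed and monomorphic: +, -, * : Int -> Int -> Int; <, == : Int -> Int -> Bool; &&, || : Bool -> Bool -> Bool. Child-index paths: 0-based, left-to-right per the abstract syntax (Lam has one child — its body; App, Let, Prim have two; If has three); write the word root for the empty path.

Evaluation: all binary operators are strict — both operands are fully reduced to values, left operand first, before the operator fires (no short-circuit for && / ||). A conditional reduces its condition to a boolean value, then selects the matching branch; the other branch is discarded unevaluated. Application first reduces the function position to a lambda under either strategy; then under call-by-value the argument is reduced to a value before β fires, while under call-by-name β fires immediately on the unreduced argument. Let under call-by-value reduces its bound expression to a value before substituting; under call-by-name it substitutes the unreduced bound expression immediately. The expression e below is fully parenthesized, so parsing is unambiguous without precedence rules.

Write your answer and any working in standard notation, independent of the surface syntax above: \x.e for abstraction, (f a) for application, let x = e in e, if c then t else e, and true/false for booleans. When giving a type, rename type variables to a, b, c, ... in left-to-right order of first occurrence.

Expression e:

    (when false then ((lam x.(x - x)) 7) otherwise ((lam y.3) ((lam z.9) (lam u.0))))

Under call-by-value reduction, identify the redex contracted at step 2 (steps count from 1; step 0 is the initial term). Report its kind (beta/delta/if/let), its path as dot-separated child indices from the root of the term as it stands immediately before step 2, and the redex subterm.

Answer: beta at 1 : ((\z.9) (\u.0))

Working:
step 0: (if false then ((\x.(x - x)) 7) else ((\y.3) ((\z.9) (\u.0))))
step 1: [if@root] ((\y.3) ((\z.9) (\u.0)))
step 2: [beta@1] ((\y.3) 9)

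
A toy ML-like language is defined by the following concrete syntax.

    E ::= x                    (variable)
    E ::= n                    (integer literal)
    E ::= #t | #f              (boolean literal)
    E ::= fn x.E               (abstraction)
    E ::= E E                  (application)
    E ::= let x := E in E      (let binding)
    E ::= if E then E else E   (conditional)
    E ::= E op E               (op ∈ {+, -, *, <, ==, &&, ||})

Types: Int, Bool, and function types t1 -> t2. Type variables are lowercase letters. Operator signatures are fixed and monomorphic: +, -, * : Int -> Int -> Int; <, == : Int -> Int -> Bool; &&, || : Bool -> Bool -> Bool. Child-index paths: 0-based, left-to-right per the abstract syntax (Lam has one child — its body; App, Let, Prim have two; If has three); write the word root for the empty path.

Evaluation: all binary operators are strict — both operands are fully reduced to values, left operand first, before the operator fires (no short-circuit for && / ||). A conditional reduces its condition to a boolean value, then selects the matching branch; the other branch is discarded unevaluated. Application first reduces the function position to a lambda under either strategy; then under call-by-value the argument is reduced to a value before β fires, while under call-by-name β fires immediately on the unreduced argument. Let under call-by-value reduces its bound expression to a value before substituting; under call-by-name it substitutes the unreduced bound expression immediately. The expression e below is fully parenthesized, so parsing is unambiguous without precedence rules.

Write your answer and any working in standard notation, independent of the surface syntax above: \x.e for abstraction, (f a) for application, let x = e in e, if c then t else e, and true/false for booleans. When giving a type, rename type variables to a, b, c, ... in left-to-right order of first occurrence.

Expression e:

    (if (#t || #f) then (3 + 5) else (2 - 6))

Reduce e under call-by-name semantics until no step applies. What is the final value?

Answer: 8

Working:
step 0: (if (true || false) then (3 + 5) else (2 - 6))
step 1: [delta@0] (if true then (3 + 5) else (2 - 6))
step 2: [if@root] (3 + 5)
step 3: [delta@root] 8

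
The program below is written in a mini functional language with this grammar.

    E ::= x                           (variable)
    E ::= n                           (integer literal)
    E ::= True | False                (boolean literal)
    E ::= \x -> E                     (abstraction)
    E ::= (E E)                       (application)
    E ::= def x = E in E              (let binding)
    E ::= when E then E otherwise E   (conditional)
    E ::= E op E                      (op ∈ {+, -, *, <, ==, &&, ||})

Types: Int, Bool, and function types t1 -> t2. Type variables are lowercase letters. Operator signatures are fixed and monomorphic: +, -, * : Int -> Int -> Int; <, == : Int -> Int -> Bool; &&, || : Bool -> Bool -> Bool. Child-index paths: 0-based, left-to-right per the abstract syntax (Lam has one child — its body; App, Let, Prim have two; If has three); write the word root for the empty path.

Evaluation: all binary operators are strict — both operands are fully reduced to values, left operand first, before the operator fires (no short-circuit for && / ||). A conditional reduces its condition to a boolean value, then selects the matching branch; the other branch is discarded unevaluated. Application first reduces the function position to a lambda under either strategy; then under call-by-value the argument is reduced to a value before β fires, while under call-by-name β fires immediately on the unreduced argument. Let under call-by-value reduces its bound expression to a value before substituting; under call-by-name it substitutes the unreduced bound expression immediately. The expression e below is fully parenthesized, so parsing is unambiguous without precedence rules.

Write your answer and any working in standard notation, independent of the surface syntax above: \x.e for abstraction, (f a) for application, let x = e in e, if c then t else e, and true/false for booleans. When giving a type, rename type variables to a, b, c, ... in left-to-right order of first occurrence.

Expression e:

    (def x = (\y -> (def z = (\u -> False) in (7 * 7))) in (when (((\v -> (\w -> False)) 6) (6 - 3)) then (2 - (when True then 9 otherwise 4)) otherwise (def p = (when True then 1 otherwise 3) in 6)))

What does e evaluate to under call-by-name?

Answer: 6

Derivation:
step 0: (let x = (\y.(let z = (\u.false) in (7 * 7))) in (if (((\v.(\w.false)) 6) (6 - 3)) then (2 - (if true then 9 else 4)) else (let p = (if true then 1 else 3) in 6)))
step 1: [let@root] (if (((\v.(\w.false)) 6) (6 - 3)) then (2 - (if true then 9 else 4)) else (let p = (if true then 1 else 3) in 6))
step 2: [beta@0.0] (if ((\w.false) (6 - 3)) then (2 - (if true then 9 else 4)) else (let p = (if true then 1 else 3) in 6))
step 3: [beta@0] (if false then (2 - (if true then 9 else 4)) else (let p = (if true then 1 else 3) in 6))
step 4: [if@root] (let p = (if true then 1 else 3) in 6)
step 5: [let@root] 6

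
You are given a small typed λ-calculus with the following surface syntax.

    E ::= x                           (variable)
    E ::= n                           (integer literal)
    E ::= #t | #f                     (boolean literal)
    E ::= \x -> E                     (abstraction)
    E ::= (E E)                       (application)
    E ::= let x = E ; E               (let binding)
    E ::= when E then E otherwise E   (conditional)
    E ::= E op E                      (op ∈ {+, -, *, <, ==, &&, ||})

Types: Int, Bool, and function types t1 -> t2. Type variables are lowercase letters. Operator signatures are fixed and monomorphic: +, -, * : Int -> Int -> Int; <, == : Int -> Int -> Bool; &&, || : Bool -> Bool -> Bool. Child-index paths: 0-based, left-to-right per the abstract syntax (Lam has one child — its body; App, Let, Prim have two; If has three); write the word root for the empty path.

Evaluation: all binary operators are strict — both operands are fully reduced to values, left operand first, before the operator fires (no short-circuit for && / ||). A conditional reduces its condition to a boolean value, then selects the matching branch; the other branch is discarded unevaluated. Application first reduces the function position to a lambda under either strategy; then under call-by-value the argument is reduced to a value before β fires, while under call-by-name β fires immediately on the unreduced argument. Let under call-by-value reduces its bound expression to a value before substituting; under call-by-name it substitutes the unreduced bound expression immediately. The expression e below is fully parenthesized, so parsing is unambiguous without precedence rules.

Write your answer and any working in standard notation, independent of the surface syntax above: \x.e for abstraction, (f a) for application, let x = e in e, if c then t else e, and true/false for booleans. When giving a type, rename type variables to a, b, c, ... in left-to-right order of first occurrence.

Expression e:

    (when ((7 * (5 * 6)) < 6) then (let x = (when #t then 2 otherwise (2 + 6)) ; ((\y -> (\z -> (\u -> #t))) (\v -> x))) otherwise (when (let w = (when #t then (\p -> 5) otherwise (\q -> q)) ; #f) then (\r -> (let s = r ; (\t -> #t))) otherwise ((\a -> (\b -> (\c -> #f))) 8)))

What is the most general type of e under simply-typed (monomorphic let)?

Working:
  unify Int ~ Int
  unify Int ~ Int
  unify Int ~ Int
  unify Int ~ Int
  unify Int ~ Int
  unify Int ~ Int
  unify Bool ~ Bool
  unify Bool ~ Bool
  unify Int ~ Int
  unify Int ~ Int
  unify Int ~ Int
let x : Int
\u._ : c -> Bool
\z._ : b -> c -> Bool
\y._ : a -> b -> c -> Bool
x : Int
\v._ : d -> Int
  unify a -> b -> c -> Bool ~ (d -> Int) -> e
  unify a ~ d -> Int
  unify b -> c -> Bool ~ e
_ _ : b -> c -> Bool
  unify Bool ~ Bool
\p._ : f -> Int
q : g
\q._ : g -> g
  unify f -> Int ~ g -> g
  unify f ~ g
  unify Int ~ g
let w : Int -> Int
  unify Bool ~ Bool
r : h
let s : h
\t._ : i -> Bool
\r._ : h -> i -> Bool
\c._ : l -> Bool
\b._ : k -> l -> Bool
\a._ : j -> k -> l -> Bool
  unify j -> k -> l -> Bool ~ Int -> m
  unify j ~ Int
  unify k -> l -> Bool ~ m
_ _ : k -> l -> Bool
  unify h -> i -> Bool ~ k -> l -> Bool
  unify h ~ k
  unify i -> Bool ~ l -> Bool
  unify i ~ l
  unify Bool ~ Bool
  unify b -> c -> Bool ~ k -> l -> Bool
  unify b ~ k
  unify c -> Bool ~ l -> Bool
  unify c ~ l
  unify Bool ~ Bool

Answer: a -> b -> Bool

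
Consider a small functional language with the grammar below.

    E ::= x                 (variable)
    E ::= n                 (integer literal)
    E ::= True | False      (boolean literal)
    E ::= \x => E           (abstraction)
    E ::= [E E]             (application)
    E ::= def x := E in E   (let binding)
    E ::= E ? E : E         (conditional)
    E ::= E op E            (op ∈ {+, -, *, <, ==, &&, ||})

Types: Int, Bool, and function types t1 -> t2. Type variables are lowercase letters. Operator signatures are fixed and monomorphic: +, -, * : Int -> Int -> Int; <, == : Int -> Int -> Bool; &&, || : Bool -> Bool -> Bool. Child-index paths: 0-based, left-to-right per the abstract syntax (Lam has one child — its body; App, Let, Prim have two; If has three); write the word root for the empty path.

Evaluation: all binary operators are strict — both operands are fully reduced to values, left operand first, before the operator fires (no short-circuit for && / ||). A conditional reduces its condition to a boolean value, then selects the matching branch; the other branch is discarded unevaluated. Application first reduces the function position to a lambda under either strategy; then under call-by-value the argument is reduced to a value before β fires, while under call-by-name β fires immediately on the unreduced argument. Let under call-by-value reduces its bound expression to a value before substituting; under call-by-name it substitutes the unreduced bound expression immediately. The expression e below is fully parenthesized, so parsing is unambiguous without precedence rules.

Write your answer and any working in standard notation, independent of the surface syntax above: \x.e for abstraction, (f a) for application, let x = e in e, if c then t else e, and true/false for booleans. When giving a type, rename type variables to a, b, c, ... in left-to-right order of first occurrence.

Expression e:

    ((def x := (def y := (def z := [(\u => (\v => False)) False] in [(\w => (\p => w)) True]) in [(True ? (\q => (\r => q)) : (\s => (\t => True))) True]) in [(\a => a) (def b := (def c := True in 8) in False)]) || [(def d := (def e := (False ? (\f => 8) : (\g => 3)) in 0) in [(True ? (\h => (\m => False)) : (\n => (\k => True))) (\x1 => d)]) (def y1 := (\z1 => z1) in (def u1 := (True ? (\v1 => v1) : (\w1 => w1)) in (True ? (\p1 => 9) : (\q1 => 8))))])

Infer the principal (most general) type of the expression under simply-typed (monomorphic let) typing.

Answer: Bool

Working:
\v._ : b -> Bool
\u._ : a -> b -> Bool
  unify a -> b -> Bool ~ Bool -> c
  unify a ~ Bool
  unify b -> Bool ~ c
_ _ : b -> Bool
let z : b -> Bool
w : d
\p._ : e -> d
\w._ : d -> e -> d
  unify d -> e -> d ~ Bool -> f
  unify d ~ Bool
  unify e -> Bool ~ f
_ _ : e -> Bool
let y : e -> Bool
  unify Bool ~ Bool
q : g
\r._ : h -> g
\q._ : g -> h -> g
\t._ : j -> Bool
\s._ : i -> j -> Bool
  unify g -> h -> g ~ i -> j -> Bool
  unify g ~ i
  unify h -> i ~ j -> Bool
  unify h ~ j
  unify i ~ Bool
  unify Bool -> j -> Bool ~ Bool -> k
  unify Bool ~ Bool
  unify j -> Bool ~ k
_ _ : j -> Bool
let x : j -> Bool
a : l
\a._ : l -> l
let c : Bool
let b : Int
  unify l -> l ~ Bool -> m
  unify l ~ Bool
  unify Bool ~ m
_ _ : Bool
  unify Bool ~ Bool
  unify Bool ~ Bool
\f._ : n -> Int
\g._ : o -> Int
  unify n -> Int ~ o -> Int
  unify n ~ o
  unify Int ~ Int
let e : o -> Int
let d : Int
  unify Bool ~ Bool
\m._ : q -> Bool
\h._ : p -> q -> Bool
\k._ : s -> Bool
\n._ : r -> s -> Bool
  unify p -> q -> Bool ~ r -> s -> Bool
  unify p ~ r
  unify q -> Bool ~ s -> Bool
  unify q ~ s
  unify Bool ~ Bool
d : Int
\x1._ : t -> Int
  unify r -> s -> Bool ~ (t -> Int) -> u
  unify r ~ t -> Int
  unify s -> Bool ~ u
_ _ : s -> Bool
z1 : v
\z1._ : v -> v
let y1 : v -> v
  unify Bool ~ Bool
v1 : w
\v1._ : w -> w
w1 : x
\w1._ : x -> x
  unify w -> w ~ x -> x
  unify w ~ x
  unify x ~ x
let u1 : x -> x
  unify Bool ~ Bool
\p1._ : y -> Int
\q1._ : z -> Int
  unify y -> Int ~ z -> Int
  unify y ~ z
  unify Int ~ Int
  unify s -> Bool ~ (z -> Int) -> t26
  unify s ~ z -> Int
  unify Bool ~ t26
_ _ : Bool
  unify Bool ~ Bool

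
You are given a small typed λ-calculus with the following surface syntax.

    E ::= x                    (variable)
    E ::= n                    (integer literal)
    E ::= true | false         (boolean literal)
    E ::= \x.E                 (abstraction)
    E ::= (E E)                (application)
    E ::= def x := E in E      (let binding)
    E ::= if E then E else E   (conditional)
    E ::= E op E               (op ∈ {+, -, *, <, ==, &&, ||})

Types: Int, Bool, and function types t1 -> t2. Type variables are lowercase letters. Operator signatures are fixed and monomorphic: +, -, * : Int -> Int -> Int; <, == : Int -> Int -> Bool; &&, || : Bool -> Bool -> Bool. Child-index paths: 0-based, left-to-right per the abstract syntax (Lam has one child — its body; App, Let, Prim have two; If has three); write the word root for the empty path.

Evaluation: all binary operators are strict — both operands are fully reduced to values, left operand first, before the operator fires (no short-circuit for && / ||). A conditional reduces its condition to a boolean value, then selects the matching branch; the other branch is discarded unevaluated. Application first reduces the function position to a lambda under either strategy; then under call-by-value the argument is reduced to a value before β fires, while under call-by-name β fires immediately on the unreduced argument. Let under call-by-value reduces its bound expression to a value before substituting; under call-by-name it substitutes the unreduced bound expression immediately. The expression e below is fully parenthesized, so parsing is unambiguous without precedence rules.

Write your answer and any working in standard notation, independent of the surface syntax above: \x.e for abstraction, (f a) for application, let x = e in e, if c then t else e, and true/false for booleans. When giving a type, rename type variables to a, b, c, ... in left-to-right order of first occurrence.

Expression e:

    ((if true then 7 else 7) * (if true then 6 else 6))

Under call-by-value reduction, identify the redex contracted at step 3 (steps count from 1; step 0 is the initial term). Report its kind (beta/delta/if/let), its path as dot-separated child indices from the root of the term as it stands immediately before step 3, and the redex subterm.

Answer: delta at root : (7 * 6)

Trace:
step 0: ((if true then 7 else 7) * (if true then 6 else 6))
step 1: [if@0] (7 * (if true then 6 else 6))
step 2: [if@1] (7 * 6)
step 3: [delta@root] 42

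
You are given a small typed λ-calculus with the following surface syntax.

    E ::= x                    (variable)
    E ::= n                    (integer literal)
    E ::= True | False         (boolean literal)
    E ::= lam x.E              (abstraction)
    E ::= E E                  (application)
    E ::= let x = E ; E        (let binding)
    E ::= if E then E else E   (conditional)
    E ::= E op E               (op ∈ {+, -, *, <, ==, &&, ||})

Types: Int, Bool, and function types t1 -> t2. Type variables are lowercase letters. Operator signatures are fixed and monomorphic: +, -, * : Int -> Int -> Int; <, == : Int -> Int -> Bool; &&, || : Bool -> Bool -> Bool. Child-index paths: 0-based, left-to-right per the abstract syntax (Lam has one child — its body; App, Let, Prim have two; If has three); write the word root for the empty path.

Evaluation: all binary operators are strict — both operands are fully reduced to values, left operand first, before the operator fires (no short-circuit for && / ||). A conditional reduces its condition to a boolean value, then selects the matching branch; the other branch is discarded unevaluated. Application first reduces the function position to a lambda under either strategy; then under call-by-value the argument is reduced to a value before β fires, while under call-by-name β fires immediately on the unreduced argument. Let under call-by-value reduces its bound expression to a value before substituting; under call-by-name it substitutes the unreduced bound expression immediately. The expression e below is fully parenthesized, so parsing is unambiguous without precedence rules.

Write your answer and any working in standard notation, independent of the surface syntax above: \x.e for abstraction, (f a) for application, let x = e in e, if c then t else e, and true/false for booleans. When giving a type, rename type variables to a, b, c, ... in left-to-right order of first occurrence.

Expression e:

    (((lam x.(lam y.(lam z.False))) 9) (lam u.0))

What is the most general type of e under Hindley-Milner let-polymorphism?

Answer: a -> Bool

Trace:
\z._ : c -> Bool
\y._ : b -> c -> Bool
\x._ : a -> b -> c -> Bool
  unify a -> b -> c -> Bool ~ Int -> d
  unify a ~ Int
  unify b -> c -> Bool ~ d
_ _ : b -> c -> Bool
\u._ : e -> Int
  unify b -> c -> Bool ~ (e -> Int) -> f
  unify b ~ e -> Int
  unify c -> Bool ~ f
_ _ : c -> Bool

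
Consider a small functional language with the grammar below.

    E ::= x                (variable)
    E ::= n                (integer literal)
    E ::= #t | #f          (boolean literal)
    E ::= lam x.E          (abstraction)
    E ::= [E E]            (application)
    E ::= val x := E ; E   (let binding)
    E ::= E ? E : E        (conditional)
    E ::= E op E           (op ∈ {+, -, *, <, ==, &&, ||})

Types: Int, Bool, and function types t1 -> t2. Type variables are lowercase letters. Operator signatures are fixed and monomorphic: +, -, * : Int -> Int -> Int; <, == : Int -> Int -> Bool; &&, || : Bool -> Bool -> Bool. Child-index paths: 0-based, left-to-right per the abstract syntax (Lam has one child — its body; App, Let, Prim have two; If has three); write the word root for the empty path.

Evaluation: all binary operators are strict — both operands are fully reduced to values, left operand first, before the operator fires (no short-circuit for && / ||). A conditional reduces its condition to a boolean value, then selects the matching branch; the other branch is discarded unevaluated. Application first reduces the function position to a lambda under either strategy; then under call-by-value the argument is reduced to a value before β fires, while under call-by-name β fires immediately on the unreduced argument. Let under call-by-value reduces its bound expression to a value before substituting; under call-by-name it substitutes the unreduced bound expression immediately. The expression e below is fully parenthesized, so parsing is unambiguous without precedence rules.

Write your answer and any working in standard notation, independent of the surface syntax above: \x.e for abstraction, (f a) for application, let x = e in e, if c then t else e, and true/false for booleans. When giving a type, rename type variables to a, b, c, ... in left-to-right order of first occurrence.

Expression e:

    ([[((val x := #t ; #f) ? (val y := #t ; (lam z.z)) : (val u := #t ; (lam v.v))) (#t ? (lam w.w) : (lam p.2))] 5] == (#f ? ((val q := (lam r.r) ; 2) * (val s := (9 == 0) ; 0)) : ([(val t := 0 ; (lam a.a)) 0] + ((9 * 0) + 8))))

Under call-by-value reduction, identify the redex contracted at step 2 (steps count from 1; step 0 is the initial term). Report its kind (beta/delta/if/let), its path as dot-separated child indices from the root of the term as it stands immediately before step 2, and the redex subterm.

Answer: if at 0.0.0 : (if false then (let y = true in (\z.z)) else (let u = true in (\v.v)))

Trace:
step 0: ((((if (let x = true in false) then (let y = true in (\z.z)) else (let u = true in (\v.v))) (if true then (\w.w) else (\p.2))) 5) == (if false then ((let q = (\r.r) in 2) * (let s = (9 == 0) in 0)) else (((let t = 0 in (\a.a)) 0) + ((9 * 0) + 8))))
step 1: [let@0.0.0.0] ((((if false then (let y = true in (\z.z)) else (let u = true in (\v.v))) (if true then (\w.w) else (\p.2))) 5) == (if false then ((let q = (\r.r) in 2) * (let s = (9 == 0) in 0)) else (((let t = 0 in (\a.a)) 0) + ((9 * 0) + 8))))
step 2: [if@0.0.0] ((((let u = true in (\v.v)) (if true then (\w.w) else (\p.2))) 5) == (if false then ((let q = (\r.r) in 2) * (let s = (9 == 0) in 0)) else (((let t = 0 in (\a.a)) 0) + ((9 * 0) + 8))))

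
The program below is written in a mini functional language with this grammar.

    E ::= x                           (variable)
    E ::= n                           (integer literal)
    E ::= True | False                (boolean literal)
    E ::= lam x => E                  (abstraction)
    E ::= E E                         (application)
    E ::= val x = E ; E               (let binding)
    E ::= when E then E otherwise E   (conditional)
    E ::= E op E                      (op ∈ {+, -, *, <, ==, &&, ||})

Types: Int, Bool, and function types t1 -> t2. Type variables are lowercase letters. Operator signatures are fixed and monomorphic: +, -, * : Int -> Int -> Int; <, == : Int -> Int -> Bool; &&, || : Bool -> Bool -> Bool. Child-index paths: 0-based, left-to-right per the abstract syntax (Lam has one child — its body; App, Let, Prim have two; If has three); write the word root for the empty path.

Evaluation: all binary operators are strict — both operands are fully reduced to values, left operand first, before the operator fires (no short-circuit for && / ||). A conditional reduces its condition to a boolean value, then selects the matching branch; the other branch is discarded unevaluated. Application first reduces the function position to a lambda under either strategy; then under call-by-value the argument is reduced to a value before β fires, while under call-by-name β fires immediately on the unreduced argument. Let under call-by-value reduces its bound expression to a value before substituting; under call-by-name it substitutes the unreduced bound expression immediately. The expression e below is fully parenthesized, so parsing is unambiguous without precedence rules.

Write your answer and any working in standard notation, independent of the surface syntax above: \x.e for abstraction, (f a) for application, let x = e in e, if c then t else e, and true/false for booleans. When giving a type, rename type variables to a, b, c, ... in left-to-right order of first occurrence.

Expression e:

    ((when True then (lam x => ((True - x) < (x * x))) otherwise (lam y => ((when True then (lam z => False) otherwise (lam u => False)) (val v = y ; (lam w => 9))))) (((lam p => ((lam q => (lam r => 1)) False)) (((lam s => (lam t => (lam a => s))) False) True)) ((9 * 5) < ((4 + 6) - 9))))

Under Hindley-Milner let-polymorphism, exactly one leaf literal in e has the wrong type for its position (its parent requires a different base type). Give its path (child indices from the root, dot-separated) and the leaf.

Answer: 0.1.0.0.0 : true

Derivation:
  unify Bool ~ Bool
  unify Bool ~ Int
  FAIL: mismatch Bool ~ Int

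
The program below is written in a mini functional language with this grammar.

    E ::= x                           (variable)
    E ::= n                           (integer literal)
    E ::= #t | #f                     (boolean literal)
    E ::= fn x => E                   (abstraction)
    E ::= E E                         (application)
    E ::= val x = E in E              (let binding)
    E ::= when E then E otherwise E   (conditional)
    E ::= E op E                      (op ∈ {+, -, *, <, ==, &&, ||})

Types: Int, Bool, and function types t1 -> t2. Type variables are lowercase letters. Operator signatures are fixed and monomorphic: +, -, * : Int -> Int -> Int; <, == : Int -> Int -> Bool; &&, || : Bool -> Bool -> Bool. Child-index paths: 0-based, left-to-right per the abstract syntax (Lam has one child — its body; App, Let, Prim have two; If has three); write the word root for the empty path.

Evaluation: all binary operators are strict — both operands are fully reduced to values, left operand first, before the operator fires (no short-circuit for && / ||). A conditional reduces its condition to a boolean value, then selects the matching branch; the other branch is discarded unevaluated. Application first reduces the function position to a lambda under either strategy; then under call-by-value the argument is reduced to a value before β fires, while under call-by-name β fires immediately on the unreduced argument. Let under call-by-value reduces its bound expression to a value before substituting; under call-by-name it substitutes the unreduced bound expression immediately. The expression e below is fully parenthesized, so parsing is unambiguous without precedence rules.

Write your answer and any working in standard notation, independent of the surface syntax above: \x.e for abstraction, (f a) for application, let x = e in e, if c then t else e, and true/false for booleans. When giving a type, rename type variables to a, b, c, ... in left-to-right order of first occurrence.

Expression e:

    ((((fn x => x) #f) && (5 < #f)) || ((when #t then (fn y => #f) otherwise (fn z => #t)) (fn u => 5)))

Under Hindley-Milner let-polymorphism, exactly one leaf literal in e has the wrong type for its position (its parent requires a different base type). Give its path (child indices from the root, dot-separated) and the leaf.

Answer: 0.1.1 : false

Derivation:
x : a
\x._ : a -> a
  unify a -> a ~ Bool -> b
  unify a ~ Bool
  unify Bool ~ b
_ _ : Bool
  unify Bool ~ Bool
  unify Int ~ Int
  unify Bool ~ Int
  FAIL: mismatch Bool ~ Int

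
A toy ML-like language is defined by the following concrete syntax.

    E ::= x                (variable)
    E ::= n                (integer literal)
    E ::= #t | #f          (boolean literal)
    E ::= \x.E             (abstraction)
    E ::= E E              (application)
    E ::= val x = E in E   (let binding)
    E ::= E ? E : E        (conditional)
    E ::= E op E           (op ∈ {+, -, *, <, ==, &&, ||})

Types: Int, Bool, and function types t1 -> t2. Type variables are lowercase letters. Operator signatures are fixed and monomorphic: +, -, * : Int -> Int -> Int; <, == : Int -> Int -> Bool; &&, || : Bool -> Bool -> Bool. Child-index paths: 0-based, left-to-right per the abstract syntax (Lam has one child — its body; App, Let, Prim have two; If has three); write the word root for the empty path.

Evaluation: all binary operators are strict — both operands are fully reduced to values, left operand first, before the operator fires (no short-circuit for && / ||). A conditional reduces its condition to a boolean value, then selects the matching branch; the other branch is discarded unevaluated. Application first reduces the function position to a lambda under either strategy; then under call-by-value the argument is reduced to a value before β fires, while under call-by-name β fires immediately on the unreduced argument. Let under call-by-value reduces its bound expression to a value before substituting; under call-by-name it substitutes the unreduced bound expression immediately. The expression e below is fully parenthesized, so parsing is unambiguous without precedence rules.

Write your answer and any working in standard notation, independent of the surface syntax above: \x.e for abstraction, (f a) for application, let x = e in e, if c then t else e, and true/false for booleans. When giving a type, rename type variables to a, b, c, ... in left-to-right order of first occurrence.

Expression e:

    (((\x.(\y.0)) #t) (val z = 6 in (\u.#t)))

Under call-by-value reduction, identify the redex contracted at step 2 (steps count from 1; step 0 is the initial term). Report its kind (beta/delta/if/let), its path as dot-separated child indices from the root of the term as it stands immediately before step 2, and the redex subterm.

Answer: let at 1 : (let z = 6 in (\u.true))

Trace:
step 0: (((\x.(\y.0)) true) (let z = 6 in (\u.true)))
step 1: [beta@0] ((\y.0) (let z = 6 in (\u.true)))
step 2: [let@1] ((\y.0) (\u.true))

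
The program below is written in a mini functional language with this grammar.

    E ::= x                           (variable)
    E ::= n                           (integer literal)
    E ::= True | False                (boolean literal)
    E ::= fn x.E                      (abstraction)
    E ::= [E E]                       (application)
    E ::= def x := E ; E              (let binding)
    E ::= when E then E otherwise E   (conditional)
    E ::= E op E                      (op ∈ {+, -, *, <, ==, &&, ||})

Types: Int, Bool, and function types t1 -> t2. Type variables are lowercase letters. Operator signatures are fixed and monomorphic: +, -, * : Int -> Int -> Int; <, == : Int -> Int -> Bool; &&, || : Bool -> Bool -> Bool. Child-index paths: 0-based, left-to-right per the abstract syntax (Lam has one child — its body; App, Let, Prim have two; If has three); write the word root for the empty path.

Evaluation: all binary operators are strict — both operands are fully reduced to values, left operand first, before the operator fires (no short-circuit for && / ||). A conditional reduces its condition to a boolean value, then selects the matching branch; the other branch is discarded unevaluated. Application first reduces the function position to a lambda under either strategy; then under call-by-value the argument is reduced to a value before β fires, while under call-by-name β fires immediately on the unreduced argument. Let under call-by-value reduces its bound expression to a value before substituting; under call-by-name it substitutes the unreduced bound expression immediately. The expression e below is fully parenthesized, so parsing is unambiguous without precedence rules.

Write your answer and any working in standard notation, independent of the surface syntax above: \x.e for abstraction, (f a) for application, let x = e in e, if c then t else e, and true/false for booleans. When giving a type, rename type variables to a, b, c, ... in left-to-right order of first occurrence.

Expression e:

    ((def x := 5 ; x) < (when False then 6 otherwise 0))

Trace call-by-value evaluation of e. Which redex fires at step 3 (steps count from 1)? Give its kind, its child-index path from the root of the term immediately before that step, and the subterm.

Answer: delta at root : (5 < 0)

Working:
step 0: ((let x = 5 in x) < (if false then 6 else 0))
step 1: [let@0] (5 < (if false then 6 else 0))
step 2: [if@1] (5 < 0)
step 3: [delta@root] false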